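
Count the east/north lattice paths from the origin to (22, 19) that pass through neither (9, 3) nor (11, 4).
Number of paths = 224285666100

Inclusion–exclusion. Total paths: C(41, 22) = 244662670200. Through P₁: C(12, 9)·C(29, 13) = 14930061300. Through P₂: C(15, 11)·C(26, 11) = 10546208400. Since P₁ is strictly southwest of P₂, a monotone path through both must visit P₁ then P₂; paths through both = C(12, 9)·C(3, 2)·C(26, 11) = 5099265600. Avoid both = 244662670200 − 14930061300 − 10546208400 + 5099265600 = 224285666100.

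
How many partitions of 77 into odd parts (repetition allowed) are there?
p_odd(77) = 58499

Enumerate partitions using only odd parts via the recurrence o(n, m) = o(n, m−2) + o(n−m, m) over odd m, starting from the largest odd part ≤ n. This gives p_odd(77) = 58499. (Euler's theorem: equals the count of distinct-part partitions.)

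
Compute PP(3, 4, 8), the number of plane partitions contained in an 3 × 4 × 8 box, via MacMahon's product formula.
PP(3, 4, 8) = 4723719

Evaluate the triple product over i = 1..3, j = 1..4, k = 1..8. The factors are (2/1) · (3/2) · (4/3) · (5/4) · (6/5) · (7/6) · (8/7) · (9/8) · … (96 factors total). The numerators and denominators telescope so the product is an integer; carrying out the multiplication exactly gives PP(3, 4, 8) = 4723719.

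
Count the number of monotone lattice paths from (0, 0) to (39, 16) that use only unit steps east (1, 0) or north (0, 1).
Number of paths = 29749251314475

A monotone lattice path from (0, 0) to (39, 16) consists of 39 east steps and 16 north steps in some order, so it is determined by which 39 of the 55 steps are east. The count is C(55, 39) = 29749251314475.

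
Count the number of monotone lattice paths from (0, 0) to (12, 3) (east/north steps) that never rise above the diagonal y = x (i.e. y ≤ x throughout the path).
Number of paths = 350

By the reflection principle (André's argument), the number of monotone paths to (12, 3) with n ≤ m that never go above y = x is C(15, 12) − C(15, 13) = 455 − 105 = 350.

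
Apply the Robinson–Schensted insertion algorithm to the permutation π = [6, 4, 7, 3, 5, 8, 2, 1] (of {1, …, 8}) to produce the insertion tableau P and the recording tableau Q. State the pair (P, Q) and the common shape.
P = [1, 5, 8] / [2, 7] / [3] / [4] / [6];  Q = [1, 3, 6] / [2, 5] / [4] / [7] / [8];  common shape = (3, 2, 1, 1, 1)

Row-insert the values π_1, π_2, … into P one at a time, bumping the leftmost entry strictly greater than the inserted value down to the next row. The recording tableau Q records, in position (i, j), the step at which that cell was added to P.
  Insert 6 (step 1): P = [6];  Q = [1]
  Insert 4 (step 2): P = [4] / [6];  Q = [1] / [2]
  Insert 7 (step 3): P = [4, 7] / [6];  Q = [1, 3] / [2]
  Insert 3 (step 4): P = [3, 7] / [4] / [6];  Q = [1, 3] / [2] / [4]
  Insert 5 (step 5): P = [3, 5] / [4, 7] / [6];  Q = [1, 3] / [2, 5] / [4]
  Insert 8 (step 6): P = [3, 5, 8] / [4, 7] / [6];  Q = [1, 3, 6] / [2, 5] / [4]
  Insert 2 (step 7): P = [2, 5, 8] / [3, 7] / [4] / [6];  Q = [1, 3, 6] / [2, 5] / [4] / [7]
  Insert 1 (step 8): P = [1, 5, 8] / [2, 7] / [3] / [4] / [6];  Q = [1, 3, 6] / [2, 5] / [4] / [7] / [8]
Final shape: (3, 2, 1, 1, 1).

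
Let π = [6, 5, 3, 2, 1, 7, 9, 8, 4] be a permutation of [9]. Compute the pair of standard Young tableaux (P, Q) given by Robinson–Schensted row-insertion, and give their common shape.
P = [1, 4, 8] / [2, 7] / [3, 9] / [5] / [6];  Q = [1, 6, 7] / [2, 8] / [3, 9] / [4] / [5];  common shape = (3, 2, 2, 1, 1)

Row-insert the values π_1, π_2, … into P one at a time, bumping the leftmost entry strictly greater than the inserted value down to the next row. The recording tableau Q records, in position (i, j), the step at which that cell was added to P.
  Insert 6 (step 1): P = [6];  Q = [1]
  Insert 5 (step 2): P = [5] / [6];  Q = [1] / [2]
  Insert 3 (step 3): P = [3] / [5] / [6];  Q = [1] / [2] / [3]
  Insert 2 (step 4): P = [2] / [3] / [5] / [6];  Q = [1] / [2] / [3] / [4]
  Insert 1 (step 5): P = [1] / [2] / [3] / [5] / [6];  Q = [1] / [2] / [3] / [4] / [5]
  Insert 7 (step 6): P = [1, 7] / [2] / [3] / [5] / [6];  Q = [1, 6] / [2] / [3] / [4] / [5]
  Insert 9 (step 7): P = [1, 7, 9] / [2] / [3] / [5] / [6];  Q = [1, 6, 7] / [2] / [3] / [4] / [5]
  Insert 8 (step 8): P = [1, 7, 8] / [2, 9] / [3] / [5] / [6];  Q = [1, 6, 7] / [2, 8] / [3] / [4] / [5]
  Insert 4 (step 9): P = [1, 4, 8] / [2, 7] / [3, 9] / [5] / [6];  Q = [1, 6, 7] / [2, 8] / [3, 9] / [4] / [5]
Final shape: (3, 2, 2, 1, 1).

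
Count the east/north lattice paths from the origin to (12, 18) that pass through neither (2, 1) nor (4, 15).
Number of paths = 60604230

Inclusion–exclusion. Total paths: C(30, 12) = 86493225. Through P₁: C(3, 2)·C(27, 10) = 25308855. Through P₂: C(19, 4)·C(11, 8) = 639540. Since P₁ is strictly southwest of P₂, a monotone path through both must visit P₁ then P₂; paths through both = C(3, 2)·C(16, 2)·C(11, 8) = 59400. Avoid both = 86493225 − 25308855 − 639540 + 59400 = 60604230.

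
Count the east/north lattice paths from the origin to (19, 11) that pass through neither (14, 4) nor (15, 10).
Number of paths = 35967080

Inclusion–exclusion. Total paths: C(30, 19) = 54627300. Through P₁: C(18, 14)·C(12, 5) = 2423520. Through P₂: C(25, 15)·C(5, 4) = 16343800. Since P₁ is strictly southwest of P₂, a monotone path through both must visit P₁ then P₂; paths through both = C(18, 14)·C(7, 1)·C(5, 4) = 107100. Avoid both = 54627300 − 2423520 − 16343800 + 107100 = 35967080.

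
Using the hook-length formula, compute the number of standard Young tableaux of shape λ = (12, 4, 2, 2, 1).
# SYT of shape (12, 4, 2, 2, 1) = 30610710

Hook-length formula: f^λ = n! / Π hook(c), product over all cells c of the Young diagram. For λ = (12, 4, 2, 2, 1), n = 21 boxes. Hook lengths by row (left-to-right, top-to-bottom): [16, 14, 11, 10, 8, 7, 6, 5, 4, 3, 2, 1]; [7, 5, 2, 1]; [4, 2]; [3, 1]; [1]. Product of hooks = 1669054464000. So f^λ = 21! / 1669054464000 = 51090942171709440000 / 1669054464000 = 30610710.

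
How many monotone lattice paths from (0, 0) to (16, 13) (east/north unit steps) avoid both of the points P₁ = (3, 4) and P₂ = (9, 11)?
Number of paths = 46569815

Inclusion–exclusion. Total paths: C(29, 16) = 67863915. Through P₁: C(7, 3)·C(22, 13) = 17409700. Through P₂: C(20, 9)·C(9, 7) = 6046560. Since P₁ is strictly southwest of P₂, a monotone path through both must visit P₁ then P₂; paths through both = C(7, 3)·C(13, 6)·C(9, 7) = 2162160. Avoid both = 67863915 − 17409700 − 6046560 + 2162160 = 46569815.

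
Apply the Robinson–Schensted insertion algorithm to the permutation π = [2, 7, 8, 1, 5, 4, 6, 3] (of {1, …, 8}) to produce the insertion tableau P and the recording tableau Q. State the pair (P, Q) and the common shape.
P = [1, 3, 6] / [2, 4, 8] / [5] / [7];  Q = [1, 2, 3] / [4, 5, 7] / [6] / [8];  common shape = (3, 3, 1, 1)

Row-insert the values π_1, π_2, … into P one at a time, bumping the leftmost entry strictly greater than the inserted value down to the next row. The recording tableau Q records, in position (i, j), the step at which that cell was added to P.
  Insert 2 (step 1): P = [2];  Q = [1]
  Insert 7 (step 2): P = [2, 7];  Q = [1, 2]
  Insert 8 (step 3): P = [2, 7, 8];  Q = [1, 2, 3]
  Insert 1 (step 4): P = [1, 7, 8] / [2];  Q = [1, 2, 3] / [4]
  Insert 5 (step 5): P = [1, 5, 8] / [2, 7];  Q = [1, 2, 3] / [4, 5]
  Insert 4 (step 6): P = [1, 4, 8] / [2, 5] / [7];  Q = [1, 2, 3] / [4, 5] / [6]
  Insert 6 (step 7): P = [1, 4, 6] / [2, 5, 8] / [7];  Q = [1, 2, 3] / [4, 5, 7] / [6]
  Insert 3 (step 8): P = [1, 3, 6] / [2, 4, 8] / [5] / [7];  Q = [1, 2, 3] / [4, 5, 7] / [6] / [8]
Final shape: (3, 3, 1, 1).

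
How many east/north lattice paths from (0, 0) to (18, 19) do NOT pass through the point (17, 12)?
Number of paths = 17257464420

Total paths from (0, 0) to (18, 19): C(37, 18) = 17672631900. Paths through (17, 12): (paths (0, 0) → (17, 12)) × (paths (17, 12) → (18, 19)) = C(29, 17) · C(8, 1) = 51895935 · 8 = 415167480. Avoidance count = 17672631900 − 415167480 = 17257464420.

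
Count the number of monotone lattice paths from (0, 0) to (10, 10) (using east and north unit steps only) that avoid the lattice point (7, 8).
Number of paths = 120406

Total paths from (0, 0) to (10, 10): C(20, 10) = 184756. Paths through (7, 8): (paths (0, 0) → (7, 8)) × (paths (7, 8) → (10, 10)) = C(15, 7) · C(5, 3) = 6435 · 10 = 64350. Avoidance count = 184756 − 64350 = 120406.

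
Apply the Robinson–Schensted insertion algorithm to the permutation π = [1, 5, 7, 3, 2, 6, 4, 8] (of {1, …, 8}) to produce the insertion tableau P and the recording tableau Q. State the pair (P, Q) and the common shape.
P = [1, 2, 4, 8] / [3, 6] / [5, 7];  Q = [1, 2, 3, 8] / [4, 6] / [5, 7];  common shape = (4, 2, 2)

Row-insert the values π_1, π_2, … into P one at a time, bumping the leftmost entry strictly greater than the inserted value down to the next row. The recording tableau Q records, in position (i, j), the step at which that cell was added to P.
  Insert 1 (step 1): P = [1];  Q = [1]
  Insert 5 (step 2): P = [1, 5];  Q = [1, 2]
  Insert 7 (step 3): P = [1, 5, 7];  Q = [1, 2, 3]
  Insert 3 (step 4): P = [1, 3, 7] / [5];  Q = [1, 2, 3] / [4]
  Insert 2 (step 5): P = [1, 2, 7] / [3] / [5];  Q = [1, 2, 3] / [4] / [5]
  Insert 6 (step 6): P = [1, 2, 6] / [3, 7] / [5];  Q = [1, 2, 3] / [4, 6] / [5]
  Insert 4 (step 7): P = [1, 2, 4] / [3, 6] / [5, 7];  Q = [1, 2, 3] / [4, 6] / [5, 7]
  Insert 8 (step 8): P = [1, 2, 4, 8] / [3, 6] / [5, 7];  Q = [1, 2, 3, 8] / [4, 6] / [5, 7]
Final shape: (4, 2, 2).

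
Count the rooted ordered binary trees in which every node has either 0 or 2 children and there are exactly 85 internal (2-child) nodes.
C_85 = 1063353702922273835973036658043476458723103404520

These full binary trees are counted by the Catalan number C_n = (1/(n + 1)) · C(2n, n). For n = 85: C_85 = (1/86) · C(170, 85) = 91448418451315549893681152591738975450186892788720/86 = 1063353702922273835973036658043476458723103404520.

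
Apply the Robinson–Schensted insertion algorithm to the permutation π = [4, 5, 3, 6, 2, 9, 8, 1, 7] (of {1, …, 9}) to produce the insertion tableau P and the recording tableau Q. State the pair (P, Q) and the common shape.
P = [1, 5, 6, 7] / [2, 8] / [3, 9] / [4];  Q = [1, 2, 4, 6] / [3, 7] / [5, 9] / [8];  common shape = (4, 2, 2, 1)

Row-insert the values π_1, π_2, … into P one at a time, bumping the leftmost entry strictly greater than the inserted value down to the next row. The recording tableau Q records, in position (i, j), the step at which that cell was added to P.
  Insert 4 (step 1): P = [4];  Q = [1]
  Insert 5 (step 2): P = [4, 5];  Q = [1, 2]
  Insert 3 (step 3): P = [3, 5] / [4];  Q = [1, 2] / [3]
  Insert 6 (step 4): P = [3, 5, 6] / [4];  Q = [1, 2, 4] / [3]
  Insert 2 (step 5): P = [2, 5, 6] / [3] / [4];  Q = [1, 2, 4] / [3] / [5]
  Insert 9 (step 6): P = [2, 5, 6, 9] / [3] / [4];  Q = [1, 2, 4, 6] / [3] / [5]
  Insert 8 (step 7): P = [2, 5, 6, 8] / [3, 9] / [4];  Q = [1, 2, 4, 6] / [3, 7] / [5]
  Insert 1 (step 8): P = [1, 5, 6, 8] / [2, 9] / [3] / [4];  Q = [1, 2, 4, 6] / [3, 7] / [5] / [8]
  Insert 7 (step 9): P = [1, 5, 6, 7] / [2, 8] / [3, 9] / [4];  Q = [1, 2, 4, 6] / [3, 7] / [5, 9] / [8]
Final shape: (4, 2, 2, 1).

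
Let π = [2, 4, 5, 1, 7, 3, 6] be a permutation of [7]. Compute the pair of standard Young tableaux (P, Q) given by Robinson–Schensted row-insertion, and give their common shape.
P = [1, 3, 5, 6] / [2, 4, 7];  Q = [1, 2, 3, 5] / [4, 6, 7];  common shape = (4, 3)

Row-insert the values π_1, π_2, … into P one at a time, bumping the leftmost entry strictly greater than the inserted value down to the next row. The recording tableau Q records, in position (i, j), the step at which that cell was added to P.
  Insert 2 (step 1): P = [2];  Q = [1]
  Insert 4 (step 2): P = [2, 4];  Q = [1, 2]
  Insert 5 (step 3): P = [2, 4, 5];  Q = [1, 2, 3]
  Insert 1 (step 4): P = [1, 4, 5] / [2];  Q = [1, 2, 3] / [4]
  Insert 7 (step 5): P = [1, 4, 5, 7] / [2];  Q = [1, 2, 3, 5] / [4]
  Insert 3 (step 6): P = [1, 3, 5, 7] / [2, 4];  Q = [1, 2, 3, 5] / [4, 6]
  Insert 6 (step 7): P = [1, 3, 5, 6] / [2, 4, 7];  Q = [1, 2, 3, 5] / [4, 6, 7]
Final shape: (4, 3).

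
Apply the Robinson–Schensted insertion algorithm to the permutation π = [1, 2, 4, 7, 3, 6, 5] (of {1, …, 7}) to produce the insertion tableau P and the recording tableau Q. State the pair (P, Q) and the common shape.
P = [1, 2, 3, 5] / [4, 6] / [7];  Q = [1, 2, 3, 4] / [5, 6] / [7];  common shape = (4, 2, 1)

Row-insert the values π_1, π_2, … into P one at a time, bumping the leftmost entry strictly greater than the inserted value down to the next row. The recording tableau Q records, in position (i, j), the step at which that cell was added to P.
  Insert 1 (step 1): P = [1];  Q = [1]
  Insert 2 (step 2): P = [1, 2];  Q = [1, 2]
  Insert 4 (step 3): P = [1, 2, 4];  Q = [1, 2, 3]
  Insert 7 (step 4): P = [1, 2, 4, 7];  Q = [1, 2, 3, 4]
  Insert 3 (step 5): P = [1, 2, 3, 7] / [4];  Q = [1, 2, 3, 4] / [5]
  Insert 6 (step 6): P = [1, 2, 3, 6] / [4, 7];  Q = [1, 2, 3, 4] / [5, 6]
  Insert 5 (step 7): P = [1, 2, 3, 5] / [4, 6] / [7];  Q = [1, 2, 3, 4] / [5, 6] / [7]
Final shape: (4, 2, 1).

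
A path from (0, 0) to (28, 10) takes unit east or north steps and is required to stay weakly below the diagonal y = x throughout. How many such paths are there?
Number of paths = 309722116

By the reflection principle (André's argument), the number of monotone paths to (28, 10) with n ≤ m that never go above y = x is C(38, 28) − C(38, 29) = 472733756 − 163011640 = 309722116.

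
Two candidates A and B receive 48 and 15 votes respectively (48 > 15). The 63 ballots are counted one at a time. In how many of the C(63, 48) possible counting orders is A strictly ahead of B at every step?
Strict-lead orderings = 63973765569945

Total orderings of the 63 votes with 48 for A: C(63, 48) = 122131734269895. By the Bertrand ballot formula (Cycle Lemma / reflection principle), the number of orderings in which A is strictly ahead of B throughout is (p − q)/(p + q) · C(p + q, p) = (48 − 15)/(48 + 15) · 122131734269895 = 63973765569945.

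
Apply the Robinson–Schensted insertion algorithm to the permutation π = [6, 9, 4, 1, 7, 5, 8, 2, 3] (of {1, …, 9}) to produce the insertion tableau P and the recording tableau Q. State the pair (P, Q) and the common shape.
P = [1, 2, 3] / [4, 5, 8] / [6, 7] / [9];  Q = [1, 2, 7] / [3, 5, 9] / [4, 6] / [8];  common shape = (3, 3, 2, 1)

Row-insert the values π_1, π_2, … into P one at a time, bumping the leftmost entry strictly greater than the inserted value down to the next row. The recording tableau Q records, in position (i, j), the step at which that cell was added to P.
  Insert 6 (step 1): P = [6];  Q = [1]
  Insert 9 (step 2): P = [6, 9];  Q = [1, 2]
  Insert 4 (step 3): P = [4, 9] / [6];  Q = [1, 2] / [3]
  Insert 1 (step 4): P = [1, 9] / [4] / [6];  Q = [1, 2] / [3] / [4]
  Insert 7 (step 5): P = [1, 7] / [4, 9] / [6];  Q = [1, 2] / [3, 5] / [4]
  Insert 5 (step 6): P = [1, 5] / [4, 7] / [6, 9];  Q = [1, 2] / [3, 5] / [4, 6]
  Insert 8 (step 7): P = [1, 5, 8] / [4, 7] / [6, 9];  Q = [1, 2, 7] / [3, 5] / [4, 6]
  Insert 2 (step 8): P = [1, 2, 8] / [4, 5] / [6, 7] / [9];  Q = [1, 2, 7] / [3, 5] / [4, 6] / [8]
  Insert 3 (step 9): P = [1, 2, 3] / [4, 5, 8] / [6, 7] / [9];  Q = [1, 2, 7] / [3, 5, 9] / [4, 6] / [8]
Final shape: (3, 3, 2, 1).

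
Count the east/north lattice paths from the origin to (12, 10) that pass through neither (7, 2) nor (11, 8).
Number of paths = 396248

Inclusion–exclusion. Total paths: C(22, 12) = 646646. Through P₁: C(9, 7)·C(13, 5) = 46332. Through P₂: C(19, 11)·C(3, 1) = 226746. Since P₁ is strictly southwest of P₂, a monotone path through both must visit P₁ then P₂; paths through both = C(9, 7)·C(10, 4)·C(3, 1) = 22680. Avoid both = 646646 − 46332 − 226746 + 22680 = 396248.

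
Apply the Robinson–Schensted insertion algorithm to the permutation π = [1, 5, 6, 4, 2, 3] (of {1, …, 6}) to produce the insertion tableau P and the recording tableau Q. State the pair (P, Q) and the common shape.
P = [1, 2, 3] / [4, 6] / [5];  Q = [1, 2, 3] / [4, 6] / [5];  common shape = (3, 2, 1)

Row-insert the values π_1, π_2, … into P one at a time, bumping the leftmost entry strictly greater than the inserted value down to the next row. The recording tableau Q records, in position (i, j), the step at which that cell was added to P.
  Insert 1 (step 1): P = [1];  Q = [1]
  Insert 5 (step 2): P = [1, 5];  Q = [1, 2]
  Insert 6 (step 3): P = [1, 5, 6];  Q = [1, 2, 3]
  Insert 4 (step 4): P = [1, 4, 6] / [5];  Q = [1, 2, 3] / [4]
  Insert 2 (step 5): P = [1, 2, 6] / [4] / [5];  Q = [1, 2, 3] / [4] / [5]
  Insert 3 (step 6): P = [1, 2, 3] / [4, 6] / [5];  Q = [1, 2, 3] / [4, 6] / [5]
Final shape: (3, 2, 1).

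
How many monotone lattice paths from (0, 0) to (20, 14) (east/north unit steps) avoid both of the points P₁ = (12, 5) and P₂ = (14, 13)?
Number of paths = 1103086480

Inclusion–exclusion. Total paths: C(34, 20) = 1391975640. Through P₁: C(17, 12)·C(17, 8) = 150430280. Through P₂: C(27, 14)·C(7, 6) = 140408100. Since P₁ is strictly southwest of P₂, a monotone path through both must visit P₁ then P₂; paths through both = C(17, 12)·C(10, 2)·C(7, 6) = 1949220. Avoid both = 1391975640 − 150430280 − 140408100 + 1949220 = 1103086480.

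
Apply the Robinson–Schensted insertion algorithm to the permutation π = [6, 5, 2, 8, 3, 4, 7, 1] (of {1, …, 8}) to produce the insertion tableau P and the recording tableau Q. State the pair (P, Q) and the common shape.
P = [1, 3, 4, 7] / [2, 8] / [5] / [6];  Q = [1, 4, 6, 7] / [2, 5] / [3] / [8];  common shape = (4, 2, 1, 1)

Row-insert the values π_1, π_2, … into P one at a time, bumping the leftmost entry strictly greater than the inserted value down to the next row. The recording tableau Q records, in position (i, j), the step at which that cell was added to P.
  Insert 6 (step 1): P = [6];  Q = [1]
  Insert 5 (step 2): P = [5] / [6];  Q = [1] / [2]
  Insert 2 (step 3): P = [2] / [5] / [6];  Q = [1] / [2] / [3]
  Insert 8 (step 4): P = [2, 8] / [5] / [6];  Q = [1, 4] / [2] / [3]
  Insert 3 (step 5): P = [2, 3] / [5, 8] / [6];  Q = [1, 4] / [2, 5] / [3]
  Insert 4 (step 6): P = [2, 3, 4] / [5, 8] / [6];  Q = [1, 4, 6] / [2, 5] / [3]
  Insert 7 (step 7): P = [2, 3, 4, 7] / [5, 8] / [6];  Q = [1, 4, 6, 7] / [2, 5] / [3]
  Insert 1 (step 8): P = [1, 3, 4, 7] / [2, 8] / [5] / [6];  Q = [1, 4, 6, 7] / [2, 5] / [3] / [8]
Final shape: (4, 2, 1, 1).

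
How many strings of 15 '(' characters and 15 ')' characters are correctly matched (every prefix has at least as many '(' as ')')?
C_15 = 9694845

These balanced parentheses are counted by the Catalan number C_n = (1/(n + 1)) · C(2n, n). For n = 15: C_15 = (1/16) · C(30, 15) = 155117520/16 = 9694845.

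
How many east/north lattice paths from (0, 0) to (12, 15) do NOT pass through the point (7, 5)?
Number of paths = 15005484

Total paths from (0, 0) to (12, 15): C(27, 12) = 17383860. Paths through (7, 5): (paths (0, 0) → (7, 5)) × (paths (7, 5) → (12, 15)) = C(12, 7) · C(15, 5) = 792 · 3003 = 2378376. Avoidance count = 17383860 − 2378376 = 15005484.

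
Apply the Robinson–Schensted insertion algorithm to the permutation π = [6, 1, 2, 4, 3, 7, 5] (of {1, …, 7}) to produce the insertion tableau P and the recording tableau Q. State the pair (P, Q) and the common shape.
P = [1, 2, 3, 5] / [4, 7] / [6];  Q = [1, 3, 4, 6] / [2, 7] / [5];  common shape = (4, 2, 1)

Row-insert the values π_1, π_2, … into P one at a time, bumping the leftmost entry strictly greater than the inserted value down to the next row. The recording tableau Q records, in position (i, j), the step at which that cell was added to P.
  Insert 6 (step 1): P = [6];  Q = [1]
  Insert 1 (step 2): P = [1] / [6];  Q = [1] / [2]
  Insert 2 (step 3): P = [1, 2] / [6];  Q = [1, 3] / [2]
  Insert 4 (step 4): P = [1, 2, 4] / [6];  Q = [1, 3, 4] / [2]
  Insert 3 (step 5): P = [1, 2, 3] / [4] / [6];  Q = [1, 3, 4] / [2] / [5]
  Insert 7 (step 6): P = [1, 2, 3, 7] / [4] / [6];  Q = [1, 3, 4, 6] / [2] / [5]
  Insert 5 (step 7): P = [1, 2, 3, 5] / [4, 7] / [6];  Q = [1, 3, 4, 6] / [2, 7] / [5]
Final shape: (4, 2, 1).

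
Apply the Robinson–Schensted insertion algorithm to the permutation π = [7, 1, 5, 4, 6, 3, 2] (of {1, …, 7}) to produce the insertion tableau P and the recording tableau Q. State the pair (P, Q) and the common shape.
P = [1, 2, 6] / [3] / [4] / [5] / [7];  Q = [1, 3, 5] / [2] / [4] / [6] / [7];  common shape = (3, 1, 1, 1, 1)

Row-insert the values π_1, π_2, … into P one at a time, bumping the leftmost entry strictly greater than the inserted value down to the next row. The recording tableau Q records, in position (i, j), the step at which that cell was added to P.
  Insert 7 (step 1): P = [7];  Q = [1]
  Insert 1 (step 2): P = [1] / [7];  Q = [1] / [2]
  Insert 5 (step 3): P = [1, 5] / [7];  Q = [1, 3] / [2]
  Insert 4 (step 4): P = [1, 4] / [5] / [7];  Q = [1, 3] / [2] / [4]
  Insert 6 (step 5): P = [1, 4, 6] / [5] / [7];  Q = [1, 3, 5] / [2] / [4]
  Insert 3 (step 6): P = [1, 3, 6] / [4] / [5] / [7];  Q = [1, 3, 5] / [2] / [4] / [6]
  Insert 2 (step 7): P = [1, 2, 6] / [3] / [4] / [5] / [7];  Q = [1, 3, 5] / [2] / [4] / [6] / [7]
Final shape: (3, 1, 1, 1, 1).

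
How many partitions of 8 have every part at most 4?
p(8, parts ≤ 4) = 15

Partitions of 8 with all parts ≤ 4: 4+4, 4+3+1, 4+2+2, 4+2+1+1, 4+1+1+1+1, 3+3+2, 3+3+1+1, 3+2+2+1, 3+2+1+1+1, 3+1+1+1+1+1, 2+2+2+2, 2+2+2+1+1, 2+2+1+1+1+1, 2+1+1+1+1+1+1, 1+1+1+1+1+1+1+1. Count = 15.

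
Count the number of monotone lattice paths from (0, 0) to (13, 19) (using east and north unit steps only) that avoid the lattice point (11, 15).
Number of paths = 231481200

Total paths from (0, 0) to (13, 19): C(32, 13) = 347373600. Paths through (11, 15): (paths (0, 0) → (11, 15)) × (paths (11, 15) → (13, 19)) = C(26, 11) · C(6, 2) = 7726160 · 15 = 115892400. Avoidance count = 347373600 − 115892400 = 231481200.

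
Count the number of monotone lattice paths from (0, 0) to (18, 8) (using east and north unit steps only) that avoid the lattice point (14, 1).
Number of paths = 1557325

Total paths from (0, 0) to (18, 8): C(26, 18) = 1562275. Paths through (14, 1): (paths (0, 0) → (14, 1)) × (paths (14, 1) → (18, 8)) = C(15, 14) · C(11, 4) = 15 · 330 = 4950. Avoidance count = 1562275 − 4950 = 1557325.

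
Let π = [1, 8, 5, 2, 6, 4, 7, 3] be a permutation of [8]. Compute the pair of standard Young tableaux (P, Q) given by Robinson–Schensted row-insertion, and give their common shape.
P = [1, 2, 3, 7] / [4, 6] / [5] / [8];  Q = [1, 2, 5, 7] / [3, 6] / [4] / [8];  common shape = (4, 2, 1, 1)

Row-insert the values π_1, π_2, … into P one at a time, bumping the leftmost entry strictly greater than the inserted value down to the next row. The recording tableau Q records, in position (i, j), the step at which that cell was added to P.
  Insert 1 (step 1): P = [1];  Q = [1]
  Insert 8 (step 2): P = [1, 8];  Q = [1, 2]
  Insert 5 (step 3): P = [1, 5] / [8];  Q = [1, 2] / [3]
  Insert 2 (step 4): P = [1, 2] / [5] / [8];  Q = [1, 2] / [3] / [4]
  Insert 6 (step 5): P = [1, 2, 6] / [5] / [8];  Q = [1, 2, 5] / [3] / [4]
  Insert 4 (step 6): P = [1, 2, 4] / [5, 6] / [8];  Q = [1, 2, 5] / [3, 6] / [4]
  Insert 7 (step 7): P = [1, 2, 4, 7] / [5, 6] / [8];  Q = [1, 2, 5, 7] / [3, 6] / [4]
  Insert 3 (step 8): P = [1, 2, 3, 7] / [4, 6] / [5] / [8];  Q = [1, 2, 5, 7] / [3, 6] / [4] / [8]
Final shape: (4, 2, 1, 1).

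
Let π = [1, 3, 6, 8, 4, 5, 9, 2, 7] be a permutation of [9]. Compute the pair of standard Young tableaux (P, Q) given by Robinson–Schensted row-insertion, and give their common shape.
P = [1, 2, 4, 5, 7] / [3, 8, 9] / [6];  Q = [1, 2, 3, 4, 7] / [5, 6, 9] / [8];  common shape = (5, 3, 1)

Row-insert the values π_1, π_2, … into P one at a time, bumping the leftmost entry strictly greater than the inserted value down to the next row. The recording tableau Q records, in position (i, j), the step at which that cell was added to P.
  Insert 1 (step 1): P = [1];  Q = [1]
  Insert 3 (step 2): P = [1, 3];  Q = [1, 2]
  Insert 6 (step 3): P = [1, 3, 6];  Q = [1, 2, 3]
  Insert 8 (step 4): P = [1, 3, 6, 8];  Q = [1, 2, 3, 4]
  Insert 4 (step 5): P = [1, 3, 4, 8] / [6];  Q = [1, 2, 3, 4] / [5]
  Insert 5 (step 6): P = [1, 3, 4, 5] / [6, 8];  Q = [1, 2, 3, 4] / [5, 6]
  Insert 9 (step 7): P = [1, 3, 4, 5, 9] / [6, 8];  Q = [1, 2, 3, 4, 7] / [5, 6]
  Insert 2 (step 8): P = [1, 2, 4, 5, 9] / [3, 8] / [6];  Q = [1, 2, 3, 4, 7] / [5, 6] / [8]
  Insert 7 (step 9): P = [1, 2, 4, 5, 7] / [3, 8, 9] / [6];  Q = [1, 2, 3, 4, 7] / [5, 6, 9] / [8]
Final shape: (5, 3, 1).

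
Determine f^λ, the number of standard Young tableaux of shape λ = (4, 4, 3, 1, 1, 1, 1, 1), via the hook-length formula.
# SYT of shape (4, 4, 3, 1, 1, 1, 1, 1) = 206388

Hook-length formula: f^λ = n! / Π hook(c), product over all cells c of the Young diagram. For λ = (4, 4, 3, 1, 1, 1, 1, 1), n = 16 boxes. Hook lengths by row (left-to-right, top-to-bottom): [11, 5, 4, 2]; [10, 4, 3, 1]; [8, 2, 1]; [5]; [4]; [3]; [2]; [1]. Product of hooks = 101376000. So f^λ = 16! / 101376000 = 20922789888000 / 101376000 = 206388.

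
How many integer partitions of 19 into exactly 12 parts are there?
p(19, 12 parts) = 15

Partitions of n into exactly k parts are in bijection with partitions of n − k into at most k parts (subtract 1 from each part). So p(19, exactly 12) = p(7, parts ≤ 12). Computing via the recurrence p(m, j) = p(m, j−1) + p(m−j, j) gives 15.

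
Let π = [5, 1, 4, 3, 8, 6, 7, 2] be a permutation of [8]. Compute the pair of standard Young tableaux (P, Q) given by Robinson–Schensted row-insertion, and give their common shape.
P = [1, 2, 6, 7] / [3, 8] / [4] / [5];  Q = [1, 3, 5, 7] / [2, 6] / [4] / [8];  common shape = (4, 2, 1, 1)

Row-insert the values π_1, π_2, … into P one at a time, bumping the leftmost entry strictly greater than the inserted value down to the next row. The recording tableau Q records, in position (i, j), the step at which that cell was added to P.
  Insert 5 (step 1): P = [5];  Q = [1]
  Insert 1 (step 2): P = [1] / [5];  Q = [1] / [2]
  Insert 4 (step 3): P = [1, 4] / [5];  Q = [1, 3] / [2]
  Insert 3 (step 4): P = [1, 3] / [4] / [5];  Q = [1, 3] / [2] / [4]
  Insert 8 (step 5): P = [1, 3, 8] / [4] / [5];  Q = [1, 3, 5] / [2] / [4]
  Insert 6 (step 6): P = [1, 3, 6] / [4, 8] / [5];  Q = [1, 3, 5] / [2, 6] / [4]
  Insert 7 (step 7): P = [1, 3, 6, 7] / [4, 8] / [5];  Q = [1, 3, 5, 7] / [2, 6] / [4]
  Insert 2 (step 8): P = [1, 2, 6, 7] / [3, 8] / [4] / [5];  Q = [1, 3, 5, 7] / [2, 6] / [4] / [8]
Final shape: (4, 2, 1, 1).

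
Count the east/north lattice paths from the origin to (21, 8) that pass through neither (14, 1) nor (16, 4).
Number of paths = 3649095

Inclusion–exclusion. Total paths: C(29, 21) = 4292145. Through P₁: C(15, 14)·C(14, 7) = 51480. Through P₂: C(20, 16)·C(9, 5) = 610470. Since P₁ is strictly southwest of P₂, a monotone path through both must visit P₁ then P₂; paths through both = C(15, 14)·C(5, 2)·C(9, 5) = 18900. Avoid both = 4292145 − 51480 − 610470 + 18900 = 3649095.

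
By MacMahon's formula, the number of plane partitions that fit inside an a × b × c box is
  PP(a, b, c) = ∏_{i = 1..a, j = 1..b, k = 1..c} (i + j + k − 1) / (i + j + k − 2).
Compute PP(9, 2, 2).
PP(9, 2, 2) = 1210

Evaluate the triple product over i = 1..9, j = 1..2, k = 1..2. The factors are (2/1) · (3/2) · (3/2) · (4/3) · (3/2) · (4/3) · (4/3) · (5/4) · … (36 factors total). The numerators and denominators telescope so the product is an integer; carrying out the multiplication exactly gives PP(9, 2, 2) = 1210.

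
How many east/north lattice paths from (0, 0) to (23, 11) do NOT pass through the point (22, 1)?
Number of paths = 286097507

Total paths from (0, 0) to (23, 11): C(34, 23) = 286097760. Paths through (22, 1): (paths (0, 0) → (22, 1)) × (paths (22, 1) → (23, 11)) = C(23, 22) · C(11, 1) = 23 · 11 = 253. Avoidance count = 286097760 − 253 = 286097507.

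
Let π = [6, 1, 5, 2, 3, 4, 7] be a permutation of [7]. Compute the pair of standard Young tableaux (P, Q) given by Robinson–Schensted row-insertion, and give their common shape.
P = [1, 2, 3, 4, 7] / [5] / [6];  Q = [1, 3, 5, 6, 7] / [2] / [4];  common shape = (5, 1, 1)

Row-insert the values π_1, π_2, … into P one at a time, bumping the leftmost entry strictly greater than the inserted value down to the next row. The recording tableau Q records, in position (i, j), the step at which that cell was added to P.
  Insert 6 (step 1): P = [6];  Q = [1]
  Insert 1 (step 2): P = [1] / [6];  Q = [1] / [2]
  Insert 5 (step 3): P = [1, 5] / [6];  Q = [1, 3] / [2]
  Insert 2 (step 4): P = [1, 2] / [5] / [6];  Q = [1, 3] / [2] / [4]
  Insert 3 (step 5): P = [1, 2, 3] / [5] / [6];  Q = [1, 3, 5] / [2] / [4]
  Insert 4 (step 6): P = [1, 2, 3, 4] / [5] / [6];  Q = [1, 3, 5, 6] / [2] / [4]
  Insert 7 (step 7): P = [1, 2, 3, 4, 7] / [5] / [6];  Q = [1, 3, 5, 6, 7] / [2] / [4]
Final shape: (5, 1, 1).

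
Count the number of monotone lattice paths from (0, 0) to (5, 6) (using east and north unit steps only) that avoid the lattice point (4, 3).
Number of paths = 322

Total paths from (0, 0) to (5, 6): C(11, 5) = 462. Paths through (4, 3): (paths (0, 0) → (4, 3)) × (paths (4, 3) → (5, 6)) = C(7, 4) · C(4, 1) = 35 · 4 = 140. Avoidance count = 462 − 140 = 322.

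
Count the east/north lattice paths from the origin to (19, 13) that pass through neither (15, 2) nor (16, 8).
Number of paths = 306054896

Inclusion–exclusion. Total paths: C(32, 19) = 347373600. Through P₁: C(17, 15)·C(15, 4) = 185640. Through P₂: C(24, 16)·C(8, 3) = 41186376. Since P₁ is strictly southwest of P₂, a monotone path through both must visit P₁ then P₂; paths through both = C(17, 15)·C(7, 1)·C(8, 3) = 53312. Avoid both = 347373600 − 185640 − 41186376 + 53312 = 306054896.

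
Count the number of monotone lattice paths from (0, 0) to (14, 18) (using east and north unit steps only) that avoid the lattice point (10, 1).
Number of paths = 471369765

Total paths from (0, 0) to (14, 18): C(32, 14) = 471435600. Paths through (10, 1): (paths (0, 0) → (10, 1)) × (paths (10, 1) → (14, 18)) = C(11, 10) · C(21, 4) = 11 · 5985 = 65835. Avoidance count = 471435600 − 65835 = 471369765.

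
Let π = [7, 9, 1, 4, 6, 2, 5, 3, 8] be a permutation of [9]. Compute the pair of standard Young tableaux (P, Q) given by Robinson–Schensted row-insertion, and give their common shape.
P = [1, 2, 3, 8] / [4, 5] / [6, 9] / [7];  Q = [1, 2, 5, 9] / [3, 4] / [6, 7] / [8];  common shape = (4, 2, 2, 1)

Row-insert the values π_1, π_2, … into P one at a time, bumping the leftmost entry strictly greater than the inserted value down to the next row. The recording tableau Q records, in position (i, j), the step at which that cell was added to P.
  Insert 7 (step 1): P = [7];  Q = [1]
  Insert 9 (step 2): P = [7, 9];  Q = [1, 2]
  Insert 1 (step 3): P = [1, 9] / [7];  Q = [1, 2] / [3]
  Insert 4 (step 4): P = [1, 4] / [7, 9];  Q = [1, 2] / [3, 4]
  Insert 6 (step 5): P = [1, 4, 6] / [7, 9];  Q = [1, 2, 5] / [3, 4]
  Insert 2 (step 6): P = [1, 2, 6] / [4, 9] / [7];  Q = [1, 2, 5] / [3, 4] / [6]
  Insert 5 (step 7): P = [1, 2, 5] / [4, 6] / [7, 9];  Q = [1, 2, 5] / [3, 4] / [6, 7]
  Insert 3 (step 8): P = [1, 2, 3] / [4, 5] / [6, 9] / [7];  Q = [1, 2, 5] / [3, 4] / [6, 7] / [8]
  Insert 8 (step 9): P = [1, 2, 3, 8] / [4, 5] / [6, 9] / [7];  Q = [1, 2, 5, 9] / [3, 4] / [6, 7] / [8]
Final shape: (4, 2, 2, 1).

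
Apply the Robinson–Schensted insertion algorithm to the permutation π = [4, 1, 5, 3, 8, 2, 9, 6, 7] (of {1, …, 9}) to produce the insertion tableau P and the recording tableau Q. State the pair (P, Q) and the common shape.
P = [1, 2, 6, 7] / [3, 5, 8, 9] / [4];  Q = [1, 3, 5, 7] / [2, 4, 8, 9] / [6];  common shape = (4, 4, 1)

Row-insert the values π_1, π_2, … into P one at a time, bumping the leftmost entry strictly greater than the inserted value down to the next row. The recording tableau Q records, in position (i, j), the step at which that cell was added to P.
  Insert 4 (step 1): P = [4];  Q = [1]
  Insert 1 (step 2): P = [1] / [4];  Q = [1] / [2]
  Insert 5 (step 3): P = [1, 5] / [4];  Q = [1, 3] / [2]
  Insert 3 (step 4): P = [1, 3] / [4, 5];  Q = [1, 3] / [2, 4]
  Insert 8 (step 5): P = [1, 3, 8] / [4, 5];  Q = [1, 3, 5] / [2, 4]
  Insert 2 (step 6): P = [1, 2, 8] / [3, 5] / [4];  Q = [1, 3, 5] / [2, 4] / [6]
  Insert 9 (step 7): P = [1, 2, 8, 9] / [3, 5] / [4];  Q = [1, 3, 5, 7] / [2, 4] / [6]
  Insert 6 (step 8): P = [1, 2, 6, 9] / [3, 5, 8] / [4];  Q = [1, 3, 5, 7] / [2, 4, 8] / [6]
  Insert 7 (step 9): P = [1, 2, 6, 7] / [3, 5, 8, 9] / [4];  Q = [1, 3, 5, 7] / [2, 4, 8, 9] / [6]
Final shape: (4, 4, 1).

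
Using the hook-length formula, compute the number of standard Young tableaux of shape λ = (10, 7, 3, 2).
# SYT of shape (10, 7, 3, 2) = 287260050

Hook-length formula: f^λ = n! / Π hook(c), product over all cells c of the Young diagram. For λ = (10, 7, 3, 2), n = 22 boxes. Hook lengths by row (left-to-right, top-to-bottom): [13, 12, 10, 8, 7, 6, 5, 3, 2, 1]; [9, 8, 6, 4, 3, 2, 1]; [4, 3, 1]; [2, 1]. Product of hooks = 3912833433600. So f^λ = 22! / 3912833433600 = 1124000727777607680000 / 3912833433600 = 287260050.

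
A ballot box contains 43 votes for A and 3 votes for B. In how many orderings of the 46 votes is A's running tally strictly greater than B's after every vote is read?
Strict-lead orderings = 13200

Total orderings of the 46 votes with 43 for A: C(46, 43) = 15180. By the Bertrand ballot formula (Cycle Lemma / reflection principle), the number of orderings in which A is strictly ahead of B throughout is (p − q)/(p + q) · C(p + q, p) = (43 − 3)/(43 + 3) · 15180 = 13200.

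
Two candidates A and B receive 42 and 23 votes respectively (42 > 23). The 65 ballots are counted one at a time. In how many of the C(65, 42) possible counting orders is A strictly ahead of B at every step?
Strict-lead orderings = 66373979148761760

Total orderings of the 65 votes with 42 for A: C(65, 42) = 227068876035237600. By the Bertrand ballot formula (Cycle Lemma / reflection principle), the number of orderings in which A is strictly ahead of B throughout is (p − q)/(p + q) · C(p + q, p) = (42 − 23)/(42 + 23) · 227068876035237600 = 66373979148761760.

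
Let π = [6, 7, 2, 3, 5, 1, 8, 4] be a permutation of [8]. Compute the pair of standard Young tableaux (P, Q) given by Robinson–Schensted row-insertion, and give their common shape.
P = [1, 3, 4, 8] / [2, 5] / [6, 7];  Q = [1, 2, 5, 7] / [3, 4] / [6, 8];  common shape = (4, 2, 2)

Row-insert the values π_1, π_2, … into P one at a time, bumping the leftmost entry strictly greater than the inserted value down to the next row. The recording tableau Q records, in position (i, j), the step at which that cell was added to P.
  Insert 6 (step 1): P = [6];  Q = [1]
  Insert 7 (step 2): P = [6, 7];  Q = [1, 2]
  Insert 2 (step 3): P = [2, 7] / [6];  Q = [1, 2] / [3]
  Insert 3 (step 4): P = [2, 3] / [6, 7];  Q = [1, 2] / [3, 4]
  Insert 5 (step 5): P = [2, 3, 5] / [6, 7];  Q = [1, 2, 5] / [3, 4]
  Insert 1 (step 6): P = [1, 3, 5] / [2, 7] / [6];  Q = [1, 2, 5] / [3, 4] / [6]
  Insert 8 (step 7): P = [1, 3, 5, 8] / [2, 7] / [6];  Q = [1, 2, 5, 7] / [3, 4] / [6]
  Insert 4 (step 8): P = [1, 3, 4, 8] / [2, 5] / [6, 7];  Q = [1, 2, 5, 7] / [3, 4] / [6, 8]
Final shape: (4, 2, 2).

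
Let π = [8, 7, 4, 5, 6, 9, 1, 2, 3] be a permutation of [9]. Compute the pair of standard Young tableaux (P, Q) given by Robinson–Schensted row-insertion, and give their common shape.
P = [1, 2, 3, 9] / [4, 5, 6] / [7] / [8];  Q = [1, 4, 5, 6] / [2, 8, 9] / [3] / [7];  common shape = (4, 3, 1, 1)

Row-insert the values π_1, π_2, … into P one at a time, bumping the leftmost entry strictly greater than the inserted value down to the next row. The recording tableau Q records, in position (i, j), the step at which that cell was added to P.
  Insert 8 (step 1): P = [8];  Q = [1]
  Insert 7 (step 2): P = [7] / [8];  Q = [1] / [2]
  Insert 4 (step 3): P = [4] / [7] / [8];  Q = [1] / [2] / [3]
  Insert 5 (step 4): P = [4, 5] / [7] / [8];  Q = [1, 4] / [2] / [3]
  Insert 6 (step 5): P = [4, 5, 6] / [7] / [8];  Q = [1, 4, 5] / [2] / [3]
  Insert 9 (step 6): P = [4, 5, 6, 9] / [7] / [8];  Q = [1, 4, 5, 6] / [2] / [3]
  Insert 1 (step 7): P = [1, 5, 6, 9] / [4] / [7] / [8];  Q = [1, 4, 5, 6] / [2] / [3] / [7]
  Insert 2 (step 8): P = [1, 2, 6, 9] / [4, 5] / [7] / [8];  Q = [1, 4, 5, 6] / [2, 8] / [3] / [7]
  Insert 3 (step 9): P = [1, 2, 3, 9] / [4, 5, 6] / [7] / [8];  Q = [1, 4, 5, 6] / [2, 8, 9] / [3] / [7]
Final shape: (4, 3, 1, 1).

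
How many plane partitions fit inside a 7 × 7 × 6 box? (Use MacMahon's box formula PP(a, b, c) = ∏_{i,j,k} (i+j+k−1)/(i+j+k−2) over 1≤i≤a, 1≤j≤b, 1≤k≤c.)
PP(7, 7, 6) = 872299918503728

Evaluate the triple product over i = 1..7, j = 1..7, k = 1..6. The factors are (2/1) · (3/2) · (4/3) · (5/4) · (6/5) · (7/6) · (3/2) · (4/3) · … (294 factors total). The numerators and denominators telescope so the product is an integer; carrying out the multiplication exactly gives PP(7, 7, 6) = 872299918503728.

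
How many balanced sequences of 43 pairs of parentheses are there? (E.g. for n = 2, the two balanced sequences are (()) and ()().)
C_43 = 150853479205085351660700

These balanced parentheses are counted by the Catalan number C_n = (1/(n + 1)) · C(2n, n). For n = 43: C_43 = (1/44) · C(86, 43) = 6637553085023755473070800/44 = 150853479205085351660700.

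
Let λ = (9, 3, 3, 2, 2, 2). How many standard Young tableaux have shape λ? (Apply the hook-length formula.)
# SYT of shape (9, 3, 3, 2, 2, 2) = 119380800

Hook-length formula: f^λ = n! / Π hook(c), product over all cells c of the Young diagram. For λ = (9, 3, 3, 2, 2, 2), n = 21 boxes. Hook lengths by row (left-to-right, top-to-bottom): [14, 13, 9, 6, 5, 4, 3, 2, 1]; [7, 6, 2]; [6, 5, 1]; [4, 3]; [3, 2]; [2, 1]. Product of hooks = 427966156800. So f^λ = 21! / 427966156800 = 51090942171709440000 / 427966156800 = 119380800.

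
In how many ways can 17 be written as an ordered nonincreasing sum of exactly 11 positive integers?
p(17, 11 parts) = 11

Partitions of n into exactly k parts are in bijection with partitions of n − k into at most k parts (subtract 1 from each part). So p(17, exactly 11) = p(6, parts ≤ 11). Computing via the recurrence p(m, j) = p(m, j−1) + p(m−j, j) gives 11.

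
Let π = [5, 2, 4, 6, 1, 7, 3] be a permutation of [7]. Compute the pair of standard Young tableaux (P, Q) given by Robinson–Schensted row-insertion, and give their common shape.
P = [1, 3, 6, 7] / [2, 4] / [5];  Q = [1, 3, 4, 6] / [2, 7] / [5];  common shape = (4, 2, 1)

Row-insert the values π_1, π_2, … into P one at a time, bumping the leftmost entry strictly greater than the inserted value down to the next row. The recording tableau Q records, in position (i, j), the step at which that cell was added to P.
  Insert 5 (step 1): P = [5];  Q = [1]
  Insert 2 (step 2): P = [2] / [5];  Q = [1] / [2]
  Insert 4 (step 3): P = [2, 4] / [5];  Q = [1, 3] / [2]
  Insert 6 (step 4): P = [2, 4, 6] / [5];  Q = [1, 3, 4] / [2]
  Insert 1 (step 5): P = [1, 4, 6] / [2] / [5];  Q = [1, 3, 4] / [2] / [5]
  Insert 7 (step 6): P = [1, 4, 6, 7] / [2] / [5];  Q = [1, 3, 4, 6] / [2] / [5]
  Insert 3 (step 7): P = [1, 3, 6, 7] / [2, 4] / [5];  Q = [1, 3, 4, 6] / [2, 7] / [5]
Final shape: (4, 2, 1).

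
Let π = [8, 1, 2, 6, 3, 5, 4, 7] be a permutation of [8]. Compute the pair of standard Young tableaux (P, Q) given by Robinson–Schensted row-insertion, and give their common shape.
P = [1, 2, 3, 4, 7] / [5] / [6] / [8];  Q = [1, 3, 4, 6, 8] / [2] / [5] / [7];  common shape = (5, 1, 1, 1)

Row-insert the values π_1, π_2, … into P one at a time, bumping the leftmost entry strictly greater than the inserted value down to the next row. The recording tableau Q records, in position (i, j), the step at which that cell was added to P.
  Insert 8 (step 1): P = [8];  Q = [1]
  Insert 1 (step 2): P = [1] / [8];  Q = [1] / [2]
  Insert 2 (step 3): P = [1, 2] / [8];  Q = [1, 3] / [2]
  Insert 6 (step 4): P = [1, 2, 6] / [8];  Q = [1, 3, 4] / [2]
  Insert 3 (step 5): P = [1, 2, 3] / [6] / [8];  Q = [1, 3, 4] / [2] / [5]
  Insert 5 (step 6): P = [1, 2, 3, 5] / [6] / [8];  Q = [1, 3, 4, 6] / [2] / [5]
  Insert 4 (step 7): P = [1, 2, 3, 4] / [5] / [6] / [8];  Q = [1, 3, 4, 6] / [2] / [5] / [7]
  Insert 7 (step 8): P = [1, 2, 3, 4, 7] / [5] / [6] / [8];  Q = [1, 3, 4, 6, 8] / [2] / [5] / [7]
Final shape: (5, 1, 1, 1).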